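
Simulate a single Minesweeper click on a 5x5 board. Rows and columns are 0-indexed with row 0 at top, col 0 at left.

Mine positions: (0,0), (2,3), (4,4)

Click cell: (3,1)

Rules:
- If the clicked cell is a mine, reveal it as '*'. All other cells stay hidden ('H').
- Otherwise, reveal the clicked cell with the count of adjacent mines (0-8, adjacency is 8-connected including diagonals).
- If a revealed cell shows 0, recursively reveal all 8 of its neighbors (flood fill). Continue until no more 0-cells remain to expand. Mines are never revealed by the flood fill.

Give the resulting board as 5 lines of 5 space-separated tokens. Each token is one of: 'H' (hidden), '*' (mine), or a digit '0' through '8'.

H H H H H
1 1 1 H H
0 0 1 H H
0 0 1 2 H
0 0 0 1 H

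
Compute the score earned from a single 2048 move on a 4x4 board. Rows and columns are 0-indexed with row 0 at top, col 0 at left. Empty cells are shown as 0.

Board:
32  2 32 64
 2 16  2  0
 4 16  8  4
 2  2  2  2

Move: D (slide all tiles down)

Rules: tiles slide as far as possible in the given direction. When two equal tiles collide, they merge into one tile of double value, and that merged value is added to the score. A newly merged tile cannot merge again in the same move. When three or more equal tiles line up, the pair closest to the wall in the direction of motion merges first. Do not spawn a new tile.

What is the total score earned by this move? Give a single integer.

Slide down:
col 0: [32, 2, 4, 2] -> [32, 2, 4, 2]  score +0 (running 0)
col 1: [2, 16, 16, 2] -> [0, 2, 32, 2]  score +32 (running 32)
col 2: [32, 2, 8, 2] -> [32, 2, 8, 2]  score +0 (running 32)
col 3: [64, 0, 4, 2] -> [0, 64, 4, 2]  score +0 (running 32)
Board after move:
32  0 32  0
 2  2  2 64
 4 32  8  4
 2  2  2  2

Answer: 32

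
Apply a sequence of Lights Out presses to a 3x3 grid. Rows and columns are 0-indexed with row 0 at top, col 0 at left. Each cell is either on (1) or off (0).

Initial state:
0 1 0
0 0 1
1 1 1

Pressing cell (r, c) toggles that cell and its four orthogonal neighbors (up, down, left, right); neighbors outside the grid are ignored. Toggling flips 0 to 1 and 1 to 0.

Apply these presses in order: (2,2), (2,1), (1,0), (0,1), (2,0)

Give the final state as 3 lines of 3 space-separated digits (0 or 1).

After press 1 at (2,2):
0 1 0
0 0 0
1 0 0

After press 2 at (2,1):
0 1 0
0 1 0
0 1 1

After press 3 at (1,0):
1 1 0
1 0 0
1 1 1

After press 4 at (0,1):
0 0 1
1 1 0
1 1 1

After press 5 at (2,0):
0 0 1
0 1 0
0 0 1

Answer: 0 0 1
0 1 0
0 0 1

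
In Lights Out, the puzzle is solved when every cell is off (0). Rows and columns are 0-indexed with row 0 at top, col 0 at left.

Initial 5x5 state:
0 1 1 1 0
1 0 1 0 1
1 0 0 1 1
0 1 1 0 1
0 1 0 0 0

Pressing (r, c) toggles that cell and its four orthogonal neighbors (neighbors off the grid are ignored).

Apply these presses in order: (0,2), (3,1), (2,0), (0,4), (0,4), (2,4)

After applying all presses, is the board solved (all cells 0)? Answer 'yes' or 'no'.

After press 1 at (0,2):
0 0 0 0 0
1 0 0 0 1
1 0 0 1 1
0 1 1 0 1
0 1 0 0 0

After press 2 at (3,1):
0 0 0 0 0
1 0 0 0 1
1 1 0 1 1
1 0 0 0 1
0 0 0 0 0

After press 3 at (2,0):
0 0 0 0 0
0 0 0 0 1
0 0 0 1 1
0 0 0 0 1
0 0 0 0 0

After press 4 at (0,4):
0 0 0 1 1
0 0 0 0 0
0 0 0 1 1
0 0 0 0 1
0 0 0 0 0

After press 5 at (0,4):
0 0 0 0 0
0 0 0 0 1
0 0 0 1 1
0 0 0 0 1
0 0 0 0 0

After press 6 at (2,4):
0 0 0 0 0
0 0 0 0 0
0 0 0 0 0
0 0 0 0 0
0 0 0 0 0

Lights still on: 0

Answer: yes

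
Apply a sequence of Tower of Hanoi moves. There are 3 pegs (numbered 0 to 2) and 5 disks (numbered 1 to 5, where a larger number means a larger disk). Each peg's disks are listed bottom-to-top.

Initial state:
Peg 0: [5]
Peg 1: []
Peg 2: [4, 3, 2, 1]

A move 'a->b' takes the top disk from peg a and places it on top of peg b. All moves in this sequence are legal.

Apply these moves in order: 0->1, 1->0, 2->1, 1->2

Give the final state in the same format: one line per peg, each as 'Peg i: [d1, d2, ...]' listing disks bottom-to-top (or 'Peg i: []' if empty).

Answer: Peg 0: [5]
Peg 1: []
Peg 2: [4, 3, 2, 1]

Derivation:
After move 1 (0->1):
Peg 0: []
Peg 1: [5]
Peg 2: [4, 3, 2, 1]

After move 2 (1->0):
Peg 0: [5]
Peg 1: []
Peg 2: [4, 3, 2, 1]

After move 3 (2->1):
Peg 0: [5]
Peg 1: [1]
Peg 2: [4, 3, 2]

After move 4 (1->2):
Peg 0: [5]
Peg 1: []
Peg 2: [4, 3, 2, 1]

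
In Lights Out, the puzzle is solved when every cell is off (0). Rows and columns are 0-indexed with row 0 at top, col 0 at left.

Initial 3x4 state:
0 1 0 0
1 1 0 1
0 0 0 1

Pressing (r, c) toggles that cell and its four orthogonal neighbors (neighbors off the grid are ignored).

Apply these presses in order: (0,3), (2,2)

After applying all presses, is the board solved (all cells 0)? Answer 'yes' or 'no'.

Answer: no

Derivation:
After press 1 at (0,3):
0 1 1 1
1 1 0 0
0 0 0 1

After press 2 at (2,2):
0 1 1 1
1 1 1 0
0 1 1 0

Lights still on: 8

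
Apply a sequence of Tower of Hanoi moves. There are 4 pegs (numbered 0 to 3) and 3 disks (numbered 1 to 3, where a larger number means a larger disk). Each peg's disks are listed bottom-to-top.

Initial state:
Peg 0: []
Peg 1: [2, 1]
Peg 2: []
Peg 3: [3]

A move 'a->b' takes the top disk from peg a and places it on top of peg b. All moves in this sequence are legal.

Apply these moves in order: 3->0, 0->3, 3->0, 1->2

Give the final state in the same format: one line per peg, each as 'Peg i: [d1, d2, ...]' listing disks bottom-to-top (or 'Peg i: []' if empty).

After move 1 (3->0):
Peg 0: [3]
Peg 1: [2, 1]
Peg 2: []
Peg 3: []

After move 2 (0->3):
Peg 0: []
Peg 1: [2, 1]
Peg 2: []
Peg 3: [3]

After move 3 (3->0):
Peg 0: [3]
Peg 1: [2, 1]
Peg 2: []
Peg 3: []

After move 4 (1->2):
Peg 0: [3]
Peg 1: [2]
Peg 2: [1]
Peg 3: []

Answer: Peg 0: [3]
Peg 1: [2]
Peg 2: [1]
Peg 3: []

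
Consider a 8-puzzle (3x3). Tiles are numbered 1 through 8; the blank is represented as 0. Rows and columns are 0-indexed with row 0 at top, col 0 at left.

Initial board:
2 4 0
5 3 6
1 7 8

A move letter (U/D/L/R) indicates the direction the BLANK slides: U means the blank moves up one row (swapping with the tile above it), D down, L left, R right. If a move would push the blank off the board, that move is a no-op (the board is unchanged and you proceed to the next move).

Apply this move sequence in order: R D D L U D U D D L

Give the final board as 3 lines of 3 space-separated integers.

After move 1 (R):
2 4 0
5 3 6
1 7 8

After move 2 (D):
2 4 6
5 3 0
1 7 8

After move 3 (D):
2 4 6
5 3 8
1 7 0

After move 4 (L):
2 4 6
5 3 8
1 0 7

After move 5 (U):
2 4 6
5 0 8
1 3 7

After move 6 (D):
2 4 6
5 3 8
1 0 7

After move 7 (U):
2 4 6
5 0 8
1 3 7

After move 8 (D):
2 4 6
5 3 8
1 0 7

After move 9 (D):
2 4 6
5 3 8
1 0 7

After move 10 (L):
2 4 6
5 3 8
0 1 7

Answer: 2 4 6
5 3 8
0 1 7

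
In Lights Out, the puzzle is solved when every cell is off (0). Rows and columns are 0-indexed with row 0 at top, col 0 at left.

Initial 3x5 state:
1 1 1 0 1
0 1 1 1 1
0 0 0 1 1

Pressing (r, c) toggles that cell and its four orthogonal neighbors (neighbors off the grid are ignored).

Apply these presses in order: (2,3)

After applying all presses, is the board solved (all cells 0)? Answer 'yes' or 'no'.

After press 1 at (2,3):
1 1 1 0 1
0 1 1 0 1
0 0 1 0 0

Lights still on: 8

Answer: no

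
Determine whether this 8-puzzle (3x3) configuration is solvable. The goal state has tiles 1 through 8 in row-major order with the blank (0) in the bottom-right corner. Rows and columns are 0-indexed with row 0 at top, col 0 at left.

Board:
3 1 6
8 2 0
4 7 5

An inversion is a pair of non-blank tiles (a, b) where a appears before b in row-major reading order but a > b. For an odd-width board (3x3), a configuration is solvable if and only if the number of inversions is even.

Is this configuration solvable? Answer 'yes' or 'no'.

Answer: yes

Derivation:
Inversions (pairs i<j in row-major order where tile[i] > tile[j] > 0): 10
10 is even, so the puzzle is solvable.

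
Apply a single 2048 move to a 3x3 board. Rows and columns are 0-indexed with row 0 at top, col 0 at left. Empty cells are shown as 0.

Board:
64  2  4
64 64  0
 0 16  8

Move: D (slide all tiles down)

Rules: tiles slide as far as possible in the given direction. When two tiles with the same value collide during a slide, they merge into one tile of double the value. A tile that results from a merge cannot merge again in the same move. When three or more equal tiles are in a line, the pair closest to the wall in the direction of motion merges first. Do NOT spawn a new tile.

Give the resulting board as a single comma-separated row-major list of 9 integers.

Answer: 0, 2, 0, 0, 64, 4, 128, 16, 8

Derivation:
Slide down:
col 0: [64, 64, 0] -> [0, 0, 128]
col 1: [2, 64, 16] -> [2, 64, 16]
col 2: [4, 0, 8] -> [0, 4, 8]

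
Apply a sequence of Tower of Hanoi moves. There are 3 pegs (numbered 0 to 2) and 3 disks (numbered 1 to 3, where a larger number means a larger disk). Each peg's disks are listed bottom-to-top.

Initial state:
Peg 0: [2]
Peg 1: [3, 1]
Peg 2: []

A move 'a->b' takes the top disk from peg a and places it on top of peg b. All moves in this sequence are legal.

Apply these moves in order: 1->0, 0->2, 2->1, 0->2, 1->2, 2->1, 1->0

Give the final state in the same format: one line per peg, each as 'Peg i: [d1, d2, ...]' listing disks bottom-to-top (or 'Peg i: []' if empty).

After move 1 (1->0):
Peg 0: [2, 1]
Peg 1: [3]
Peg 2: []

After move 2 (0->2):
Peg 0: [2]
Peg 1: [3]
Peg 2: [1]

After move 3 (2->1):
Peg 0: [2]
Peg 1: [3, 1]
Peg 2: []

After move 4 (0->2):
Peg 0: []
Peg 1: [3, 1]
Peg 2: [2]

After move 5 (1->2):
Peg 0: []
Peg 1: [3]
Peg 2: [2, 1]

After move 6 (2->1):
Peg 0: []
Peg 1: [3, 1]
Peg 2: [2]

After move 7 (1->0):
Peg 0: [1]
Peg 1: [3]
Peg 2: [2]

Answer: Peg 0: [1]
Peg 1: [3]
Peg 2: [2]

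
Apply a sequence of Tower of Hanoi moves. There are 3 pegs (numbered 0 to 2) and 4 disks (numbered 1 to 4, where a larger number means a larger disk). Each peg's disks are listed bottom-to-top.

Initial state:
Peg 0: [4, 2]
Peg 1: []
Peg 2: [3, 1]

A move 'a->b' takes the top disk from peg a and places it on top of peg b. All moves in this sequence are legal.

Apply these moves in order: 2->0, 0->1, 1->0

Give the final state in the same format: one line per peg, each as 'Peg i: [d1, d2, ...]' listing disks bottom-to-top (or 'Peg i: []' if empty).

Answer: Peg 0: [4, 2, 1]
Peg 1: []
Peg 2: [3]

Derivation:
After move 1 (2->0):
Peg 0: [4, 2, 1]
Peg 1: []
Peg 2: [3]

After move 2 (0->1):
Peg 0: [4, 2]
Peg 1: [1]
Peg 2: [3]

After move 3 (1->0):
Peg 0: [4, 2, 1]
Peg 1: []
Peg 2: [3]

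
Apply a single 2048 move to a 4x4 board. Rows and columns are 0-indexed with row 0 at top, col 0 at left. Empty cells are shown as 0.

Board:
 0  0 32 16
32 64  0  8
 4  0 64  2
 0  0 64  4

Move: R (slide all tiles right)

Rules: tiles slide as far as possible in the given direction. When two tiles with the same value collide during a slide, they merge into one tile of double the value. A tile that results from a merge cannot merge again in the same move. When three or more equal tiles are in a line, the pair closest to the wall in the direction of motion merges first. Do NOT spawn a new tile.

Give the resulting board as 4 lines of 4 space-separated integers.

Answer:  0  0 32 16
 0 32 64  8
 0  4 64  2
 0  0 64  4

Derivation:
Slide right:
row 0: [0, 0, 32, 16] -> [0, 0, 32, 16]
row 1: [32, 64, 0, 8] -> [0, 32, 64, 8]
row 2: [4, 0, 64, 2] -> [0, 4, 64, 2]
row 3: [0, 0, 64, 4] -> [0, 0, 64, 4]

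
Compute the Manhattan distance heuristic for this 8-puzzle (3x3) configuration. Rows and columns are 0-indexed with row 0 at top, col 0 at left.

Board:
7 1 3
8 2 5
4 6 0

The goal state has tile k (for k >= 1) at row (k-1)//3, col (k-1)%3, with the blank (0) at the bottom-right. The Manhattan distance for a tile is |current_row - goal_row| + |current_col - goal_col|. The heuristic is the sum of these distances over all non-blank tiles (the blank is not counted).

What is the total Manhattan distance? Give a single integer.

Tile 7: (0,0)->(2,0) = 2
Tile 1: (0,1)->(0,0) = 1
Tile 3: (0,2)->(0,2) = 0
Tile 8: (1,0)->(2,1) = 2
Tile 2: (1,1)->(0,1) = 1
Tile 5: (1,2)->(1,1) = 1
Tile 4: (2,0)->(1,0) = 1
Tile 6: (2,1)->(1,2) = 2
Sum: 2 + 1 + 0 + 2 + 1 + 1 + 1 + 2 = 10

Answer: 10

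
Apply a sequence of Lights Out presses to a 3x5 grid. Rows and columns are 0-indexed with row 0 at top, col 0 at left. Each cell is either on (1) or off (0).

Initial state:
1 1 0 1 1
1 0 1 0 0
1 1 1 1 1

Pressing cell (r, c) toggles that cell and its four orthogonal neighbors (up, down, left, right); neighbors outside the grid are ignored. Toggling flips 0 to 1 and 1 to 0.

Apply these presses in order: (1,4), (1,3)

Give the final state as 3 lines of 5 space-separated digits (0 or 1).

After press 1 at (1,4):
1 1 0 1 0
1 0 1 1 1
1 1 1 1 0

After press 2 at (1,3):
1 1 0 0 0
1 0 0 0 0
1 1 1 0 0

Answer: 1 1 0 0 0
1 0 0 0 0
1 1 1 0 0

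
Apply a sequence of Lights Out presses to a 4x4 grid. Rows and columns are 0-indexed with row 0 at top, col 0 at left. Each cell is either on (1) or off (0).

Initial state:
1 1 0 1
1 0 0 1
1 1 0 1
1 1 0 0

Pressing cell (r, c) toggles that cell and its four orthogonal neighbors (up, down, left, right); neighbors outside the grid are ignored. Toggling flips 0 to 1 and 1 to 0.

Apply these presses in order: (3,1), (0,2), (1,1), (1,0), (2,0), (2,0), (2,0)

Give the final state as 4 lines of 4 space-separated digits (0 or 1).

Answer: 0 1 1 0
0 0 0 1
1 0 0 1
1 0 1 0

Derivation:
After press 1 at (3,1):
1 1 0 1
1 0 0 1
1 0 0 1
0 0 1 0

After press 2 at (0,2):
1 0 1 0
1 0 1 1
1 0 0 1
0 0 1 0

After press 3 at (1,1):
1 1 1 0
0 1 0 1
1 1 0 1
0 0 1 0

After press 4 at (1,0):
0 1 1 0
1 0 0 1
0 1 0 1
0 0 1 0

After press 5 at (2,0):
0 1 1 0
0 0 0 1
1 0 0 1
1 0 1 0

After press 6 at (2,0):
0 1 1 0
1 0 0 1
0 1 0 1
0 0 1 0

After press 7 at (2,0):
0 1 1 0
0 0 0 1
1 0 0 1
1 0 1 0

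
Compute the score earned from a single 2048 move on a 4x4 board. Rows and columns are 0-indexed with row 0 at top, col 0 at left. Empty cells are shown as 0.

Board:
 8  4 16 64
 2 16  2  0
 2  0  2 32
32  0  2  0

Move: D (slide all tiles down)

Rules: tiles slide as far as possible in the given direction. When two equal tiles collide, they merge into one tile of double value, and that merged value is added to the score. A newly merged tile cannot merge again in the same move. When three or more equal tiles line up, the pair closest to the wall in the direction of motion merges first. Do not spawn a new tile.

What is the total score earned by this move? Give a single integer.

Answer: 8

Derivation:
Slide down:
col 0: [8, 2, 2, 32] -> [0, 8, 4, 32]  score +4 (running 4)
col 1: [4, 16, 0, 0] -> [0, 0, 4, 16]  score +0 (running 4)
col 2: [16, 2, 2, 2] -> [0, 16, 2, 4]  score +4 (running 8)
col 3: [64, 0, 32, 0] -> [0, 0, 64, 32]  score +0 (running 8)
Board after move:
 0  0  0  0
 8  0 16  0
 4  4  2 64
32 16  4 32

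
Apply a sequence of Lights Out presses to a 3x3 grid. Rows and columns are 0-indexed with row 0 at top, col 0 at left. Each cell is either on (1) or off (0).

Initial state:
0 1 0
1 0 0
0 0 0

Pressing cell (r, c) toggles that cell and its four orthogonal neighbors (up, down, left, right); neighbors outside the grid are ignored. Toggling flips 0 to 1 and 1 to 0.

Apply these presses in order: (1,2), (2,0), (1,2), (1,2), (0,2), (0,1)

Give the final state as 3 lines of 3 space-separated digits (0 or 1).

After press 1 at (1,2):
0 1 1
1 1 1
0 0 1

After press 2 at (2,0):
0 1 1
0 1 1
1 1 1

After press 3 at (1,2):
0 1 0
0 0 0
1 1 0

After press 4 at (1,2):
0 1 1
0 1 1
1 1 1

After press 5 at (0,2):
0 0 0
0 1 0
1 1 1

After press 6 at (0,1):
1 1 1
0 0 0
1 1 1

Answer: 1 1 1
0 0 0
1 1 1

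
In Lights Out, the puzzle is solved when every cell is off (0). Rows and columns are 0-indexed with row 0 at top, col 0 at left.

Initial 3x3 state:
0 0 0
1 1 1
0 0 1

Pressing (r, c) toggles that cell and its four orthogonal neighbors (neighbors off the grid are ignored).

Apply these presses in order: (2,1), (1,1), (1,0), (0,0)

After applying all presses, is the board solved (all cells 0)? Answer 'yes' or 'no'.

Answer: yes

Derivation:
After press 1 at (2,1):
0 0 0
1 0 1
1 1 0

After press 2 at (1,1):
0 1 0
0 1 0
1 0 0

After press 3 at (1,0):
1 1 0
1 0 0
0 0 0

After press 4 at (0,0):
0 0 0
0 0 0
0 0 0

Lights still on: 0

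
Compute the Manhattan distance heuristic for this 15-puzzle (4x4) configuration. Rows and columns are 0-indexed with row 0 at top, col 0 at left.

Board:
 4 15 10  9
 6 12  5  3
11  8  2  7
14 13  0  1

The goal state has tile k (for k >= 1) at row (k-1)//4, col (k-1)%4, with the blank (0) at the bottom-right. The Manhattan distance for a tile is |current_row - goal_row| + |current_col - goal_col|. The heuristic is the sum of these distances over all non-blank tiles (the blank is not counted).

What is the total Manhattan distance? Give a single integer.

Tile 4: (0,0)->(0,3) = 3
Tile 15: (0,1)->(3,2) = 4
Tile 10: (0,2)->(2,1) = 3
Tile 9: (0,3)->(2,0) = 5
Tile 6: (1,0)->(1,1) = 1
Tile 12: (1,1)->(2,3) = 3
Tile 5: (1,2)->(1,0) = 2
Tile 3: (1,3)->(0,2) = 2
Tile 11: (2,0)->(2,2) = 2
Tile 8: (2,1)->(1,3) = 3
Tile 2: (2,2)->(0,1) = 3
Tile 7: (2,3)->(1,2) = 2
Tile 14: (3,0)->(3,1) = 1
Tile 13: (3,1)->(3,0) = 1
Tile 1: (3,3)->(0,0) = 6
Sum: 3 + 4 + 3 + 5 + 1 + 3 + 2 + 2 + 2 + 3 + 3 + 2 + 1 + 1 + 6 = 41

Answer: 41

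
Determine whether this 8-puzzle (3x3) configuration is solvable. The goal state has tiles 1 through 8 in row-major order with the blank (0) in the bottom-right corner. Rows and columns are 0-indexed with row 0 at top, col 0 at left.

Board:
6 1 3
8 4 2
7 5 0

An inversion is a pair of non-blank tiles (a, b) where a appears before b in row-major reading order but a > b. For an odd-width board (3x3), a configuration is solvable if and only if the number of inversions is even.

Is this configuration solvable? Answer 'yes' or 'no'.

Answer: yes

Derivation:
Inversions (pairs i<j in row-major order where tile[i] > tile[j] > 0): 12
12 is even, so the puzzle is solvable.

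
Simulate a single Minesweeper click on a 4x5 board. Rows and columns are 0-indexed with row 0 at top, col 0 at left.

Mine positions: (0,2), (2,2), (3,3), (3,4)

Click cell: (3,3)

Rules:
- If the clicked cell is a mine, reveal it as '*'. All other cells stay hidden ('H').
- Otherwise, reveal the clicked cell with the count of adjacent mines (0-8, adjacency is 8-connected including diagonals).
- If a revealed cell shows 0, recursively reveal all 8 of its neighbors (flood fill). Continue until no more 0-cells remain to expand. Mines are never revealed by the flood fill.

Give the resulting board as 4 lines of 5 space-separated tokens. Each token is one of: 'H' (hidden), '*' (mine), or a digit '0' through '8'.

H H H H H
H H H H H
H H H H H
H H H * H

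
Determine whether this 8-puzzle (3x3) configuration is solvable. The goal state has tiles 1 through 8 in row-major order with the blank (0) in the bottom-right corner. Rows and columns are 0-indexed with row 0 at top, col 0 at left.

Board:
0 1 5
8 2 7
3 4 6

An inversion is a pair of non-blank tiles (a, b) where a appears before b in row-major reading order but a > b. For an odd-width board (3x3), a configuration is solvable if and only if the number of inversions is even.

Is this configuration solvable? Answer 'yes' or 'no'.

Inversions (pairs i<j in row-major order where tile[i] > tile[j] > 0): 11
11 is odd, so the puzzle is not solvable.

Answer: no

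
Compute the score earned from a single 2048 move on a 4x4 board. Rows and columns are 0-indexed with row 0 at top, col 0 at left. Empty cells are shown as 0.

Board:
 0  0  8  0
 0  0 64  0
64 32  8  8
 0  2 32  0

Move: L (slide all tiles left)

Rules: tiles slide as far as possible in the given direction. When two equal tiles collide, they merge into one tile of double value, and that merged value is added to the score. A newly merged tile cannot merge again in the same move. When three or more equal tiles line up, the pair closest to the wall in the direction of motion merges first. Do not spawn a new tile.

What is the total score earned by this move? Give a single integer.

Slide left:
row 0: [0, 0, 8, 0] -> [8, 0, 0, 0]  score +0 (running 0)
row 1: [0, 0, 64, 0] -> [64, 0, 0, 0]  score +0 (running 0)
row 2: [64, 32, 8, 8] -> [64, 32, 16, 0]  score +16 (running 16)
row 3: [0, 2, 32, 0] -> [2, 32, 0, 0]  score +0 (running 16)
Board after move:
 8  0  0  0
64  0  0  0
64 32 16  0
 2 32  0  0

Answer: 16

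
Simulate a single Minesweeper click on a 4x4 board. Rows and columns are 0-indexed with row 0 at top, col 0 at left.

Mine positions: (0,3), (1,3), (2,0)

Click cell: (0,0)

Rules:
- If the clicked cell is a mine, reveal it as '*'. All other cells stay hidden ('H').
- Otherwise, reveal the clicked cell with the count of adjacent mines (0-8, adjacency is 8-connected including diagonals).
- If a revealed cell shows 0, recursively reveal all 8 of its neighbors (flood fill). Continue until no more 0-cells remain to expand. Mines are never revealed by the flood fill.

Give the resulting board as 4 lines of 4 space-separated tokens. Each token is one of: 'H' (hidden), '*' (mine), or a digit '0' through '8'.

0 0 2 H
1 1 2 H
H H H H
H H H H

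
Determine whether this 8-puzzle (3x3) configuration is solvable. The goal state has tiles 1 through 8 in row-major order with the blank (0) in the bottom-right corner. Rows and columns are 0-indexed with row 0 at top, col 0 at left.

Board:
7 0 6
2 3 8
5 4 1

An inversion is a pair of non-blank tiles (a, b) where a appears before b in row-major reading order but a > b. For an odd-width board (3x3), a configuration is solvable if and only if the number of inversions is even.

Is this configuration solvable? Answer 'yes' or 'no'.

Answer: no

Derivation:
Inversions (pairs i<j in row-major order where tile[i] > tile[j] > 0): 19
19 is odd, so the puzzle is not solvable.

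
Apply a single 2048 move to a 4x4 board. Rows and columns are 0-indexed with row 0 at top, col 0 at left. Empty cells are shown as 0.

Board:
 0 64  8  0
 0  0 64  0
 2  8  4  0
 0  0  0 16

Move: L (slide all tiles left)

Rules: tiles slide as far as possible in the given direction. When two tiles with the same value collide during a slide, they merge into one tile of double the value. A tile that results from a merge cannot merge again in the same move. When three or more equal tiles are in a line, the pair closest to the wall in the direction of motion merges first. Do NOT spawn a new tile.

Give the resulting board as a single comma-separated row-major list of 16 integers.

Slide left:
row 0: [0, 64, 8, 0] -> [64, 8, 0, 0]
row 1: [0, 0, 64, 0] -> [64, 0, 0, 0]
row 2: [2, 8, 4, 0] -> [2, 8, 4, 0]
row 3: [0, 0, 0, 16] -> [16, 0, 0, 0]

Answer: 64, 8, 0, 0, 64, 0, 0, 0, 2, 8, 4, 0, 16, 0, 0, 0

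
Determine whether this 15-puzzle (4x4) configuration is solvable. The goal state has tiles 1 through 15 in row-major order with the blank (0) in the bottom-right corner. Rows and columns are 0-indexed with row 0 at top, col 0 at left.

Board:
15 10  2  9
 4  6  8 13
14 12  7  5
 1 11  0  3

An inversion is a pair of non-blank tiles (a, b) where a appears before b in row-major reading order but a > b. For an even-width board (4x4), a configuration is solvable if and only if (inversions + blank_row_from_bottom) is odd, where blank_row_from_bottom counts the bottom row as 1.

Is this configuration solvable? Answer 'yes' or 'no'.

Inversions: 63
Blank is in row 3 (0-indexed from top), which is row 1 counting from the bottom (bottom = 1).
63 + 1 = 64, which is even, so the puzzle is not solvable.

Answer: no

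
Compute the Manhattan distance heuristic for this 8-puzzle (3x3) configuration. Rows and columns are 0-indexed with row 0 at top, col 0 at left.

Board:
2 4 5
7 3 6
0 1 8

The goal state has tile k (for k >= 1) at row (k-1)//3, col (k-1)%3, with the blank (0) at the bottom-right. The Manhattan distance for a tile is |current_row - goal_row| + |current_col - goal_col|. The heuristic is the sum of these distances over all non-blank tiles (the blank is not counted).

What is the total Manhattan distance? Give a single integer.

Answer: 12

Derivation:
Tile 2: at (0,0), goal (0,1), distance |0-0|+|0-1| = 1
Tile 4: at (0,1), goal (1,0), distance |0-1|+|1-0| = 2
Tile 5: at (0,2), goal (1,1), distance |0-1|+|2-1| = 2
Tile 7: at (1,0), goal (2,0), distance |1-2|+|0-0| = 1
Tile 3: at (1,1), goal (0,2), distance |1-0|+|1-2| = 2
Tile 6: at (1,2), goal (1,2), distance |1-1|+|2-2| = 0
Tile 1: at (2,1), goal (0,0), distance |2-0|+|1-0| = 3
Tile 8: at (2,2), goal (2,1), distance |2-2|+|2-1| = 1
Sum: 1 + 2 + 2 + 1 + 2 + 0 + 3 + 1 = 12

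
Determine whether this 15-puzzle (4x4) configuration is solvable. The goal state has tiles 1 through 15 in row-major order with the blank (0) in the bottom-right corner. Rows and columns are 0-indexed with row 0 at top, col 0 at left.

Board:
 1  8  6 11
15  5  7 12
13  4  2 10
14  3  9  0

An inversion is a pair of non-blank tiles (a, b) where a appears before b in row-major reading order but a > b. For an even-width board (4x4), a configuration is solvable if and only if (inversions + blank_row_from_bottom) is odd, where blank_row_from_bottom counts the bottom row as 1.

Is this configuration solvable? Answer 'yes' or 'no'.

Inversions: 49
Blank is in row 3 (0-indexed from top), which is row 1 counting from the bottom (bottom = 1).
49 + 1 = 50, which is even, so the puzzle is not solvable.

Answer: no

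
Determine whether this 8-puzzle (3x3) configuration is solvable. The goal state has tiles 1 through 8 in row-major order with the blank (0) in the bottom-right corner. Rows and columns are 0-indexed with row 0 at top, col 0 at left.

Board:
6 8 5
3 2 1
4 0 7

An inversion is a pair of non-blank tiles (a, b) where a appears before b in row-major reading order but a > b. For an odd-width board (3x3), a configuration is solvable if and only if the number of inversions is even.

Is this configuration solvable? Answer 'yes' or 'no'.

Answer: yes

Derivation:
Inversions (pairs i<j in row-major order where tile[i] > tile[j] > 0): 18
18 is even, so the puzzle is solvable.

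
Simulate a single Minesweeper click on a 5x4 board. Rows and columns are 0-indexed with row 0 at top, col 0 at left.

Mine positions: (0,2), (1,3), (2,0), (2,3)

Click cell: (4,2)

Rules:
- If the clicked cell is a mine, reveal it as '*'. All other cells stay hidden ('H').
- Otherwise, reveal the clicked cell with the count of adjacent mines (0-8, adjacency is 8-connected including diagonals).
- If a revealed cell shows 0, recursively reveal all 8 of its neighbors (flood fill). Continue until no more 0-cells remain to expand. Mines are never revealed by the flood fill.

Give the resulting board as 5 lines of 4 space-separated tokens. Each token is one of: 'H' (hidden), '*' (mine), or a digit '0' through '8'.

H H H H
H H H H
H H H H
1 1 1 1
0 0 0 0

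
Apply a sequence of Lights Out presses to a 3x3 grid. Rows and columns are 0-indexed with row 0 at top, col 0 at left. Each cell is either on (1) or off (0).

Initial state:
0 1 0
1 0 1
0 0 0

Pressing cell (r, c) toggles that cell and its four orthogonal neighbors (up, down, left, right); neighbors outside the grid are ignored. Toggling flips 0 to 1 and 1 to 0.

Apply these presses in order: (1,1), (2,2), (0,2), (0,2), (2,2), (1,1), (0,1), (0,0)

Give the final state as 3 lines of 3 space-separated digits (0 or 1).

Answer: 0 1 1
0 1 1
0 0 0

Derivation:
After press 1 at (1,1):
0 0 0
0 1 0
0 1 0

After press 2 at (2,2):
0 0 0
0 1 1
0 0 1

After press 3 at (0,2):
0 1 1
0 1 0
0 0 1

After press 4 at (0,2):
0 0 0
0 1 1
0 0 1

After press 5 at (2,2):
0 0 0
0 1 0
0 1 0

After press 6 at (1,1):
0 1 0
1 0 1
0 0 0

After press 7 at (0,1):
1 0 1
1 1 1
0 0 0

After press 8 at (0,0):
0 1 1
0 1 1
0 0 0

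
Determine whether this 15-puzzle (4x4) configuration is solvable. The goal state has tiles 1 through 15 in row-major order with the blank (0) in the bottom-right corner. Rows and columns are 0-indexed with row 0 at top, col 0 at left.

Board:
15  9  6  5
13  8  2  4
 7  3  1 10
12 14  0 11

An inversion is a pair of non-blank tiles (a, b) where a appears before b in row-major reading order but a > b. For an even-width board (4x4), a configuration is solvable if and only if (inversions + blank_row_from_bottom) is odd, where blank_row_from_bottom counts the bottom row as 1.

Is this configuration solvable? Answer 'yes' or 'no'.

Inversions: 53
Blank is in row 3 (0-indexed from top), which is row 1 counting from the bottom (bottom = 1).
53 + 1 = 54, which is even, so the puzzle is not solvable.

Answer: no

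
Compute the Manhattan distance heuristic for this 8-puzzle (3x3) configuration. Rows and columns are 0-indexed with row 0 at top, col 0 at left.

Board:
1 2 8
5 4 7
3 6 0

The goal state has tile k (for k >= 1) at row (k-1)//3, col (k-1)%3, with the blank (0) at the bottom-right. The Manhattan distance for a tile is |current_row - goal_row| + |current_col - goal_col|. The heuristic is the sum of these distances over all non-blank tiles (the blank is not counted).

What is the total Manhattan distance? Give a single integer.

Answer: 14

Derivation:
Tile 1: at (0,0), goal (0,0), distance |0-0|+|0-0| = 0
Tile 2: at (0,1), goal (0,1), distance |0-0|+|1-1| = 0
Tile 8: at (0,2), goal (2,1), distance |0-2|+|2-1| = 3
Tile 5: at (1,0), goal (1,1), distance |1-1|+|0-1| = 1
Tile 4: at (1,1), goal (1,0), distance |1-1|+|1-0| = 1
Tile 7: at (1,2), goal (2,0), distance |1-2|+|2-0| = 3
Tile 3: at (2,0), goal (0,2), distance |2-0|+|0-2| = 4
Tile 6: at (2,1), goal (1,2), distance |2-1|+|1-2| = 2
Sum: 0 + 0 + 3 + 1 + 1 + 3 + 4 + 2 = 14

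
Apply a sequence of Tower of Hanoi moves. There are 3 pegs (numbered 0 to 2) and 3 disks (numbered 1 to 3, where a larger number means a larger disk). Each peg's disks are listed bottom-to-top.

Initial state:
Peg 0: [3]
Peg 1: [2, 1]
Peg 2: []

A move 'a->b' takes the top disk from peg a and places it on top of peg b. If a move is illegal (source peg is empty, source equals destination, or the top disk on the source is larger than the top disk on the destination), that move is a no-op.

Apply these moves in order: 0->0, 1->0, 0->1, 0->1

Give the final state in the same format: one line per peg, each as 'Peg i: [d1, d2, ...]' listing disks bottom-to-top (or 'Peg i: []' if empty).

Answer: Peg 0: [3]
Peg 1: [2, 1]
Peg 2: []

Derivation:
After move 1 (0->0):
Peg 0: [3]
Peg 1: [2, 1]
Peg 2: []

After move 2 (1->0):
Peg 0: [3, 1]
Peg 1: [2]
Peg 2: []

After move 3 (0->1):
Peg 0: [3]
Peg 1: [2, 1]
Peg 2: []

After move 4 (0->1):
Peg 0: [3]
Peg 1: [2, 1]
Peg 2: []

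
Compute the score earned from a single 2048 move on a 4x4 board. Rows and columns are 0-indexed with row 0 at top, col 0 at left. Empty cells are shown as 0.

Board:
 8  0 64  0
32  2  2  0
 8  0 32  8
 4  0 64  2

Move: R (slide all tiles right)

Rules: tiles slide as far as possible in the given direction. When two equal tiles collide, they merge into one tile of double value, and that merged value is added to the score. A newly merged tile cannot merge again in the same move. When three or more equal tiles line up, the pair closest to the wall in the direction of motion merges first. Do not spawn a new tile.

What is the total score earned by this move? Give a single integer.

Answer: 4

Derivation:
Slide right:
row 0: [8, 0, 64, 0] -> [0, 0, 8, 64]  score +0 (running 0)
row 1: [32, 2, 2, 0] -> [0, 0, 32, 4]  score +4 (running 4)
row 2: [8, 0, 32, 8] -> [0, 8, 32, 8]  score +0 (running 4)
row 3: [4, 0, 64, 2] -> [0, 4, 64, 2]  score +0 (running 4)
Board after move:
 0  0  8 64
 0  0 32  4
 0  8 32  8
 0  4 64  2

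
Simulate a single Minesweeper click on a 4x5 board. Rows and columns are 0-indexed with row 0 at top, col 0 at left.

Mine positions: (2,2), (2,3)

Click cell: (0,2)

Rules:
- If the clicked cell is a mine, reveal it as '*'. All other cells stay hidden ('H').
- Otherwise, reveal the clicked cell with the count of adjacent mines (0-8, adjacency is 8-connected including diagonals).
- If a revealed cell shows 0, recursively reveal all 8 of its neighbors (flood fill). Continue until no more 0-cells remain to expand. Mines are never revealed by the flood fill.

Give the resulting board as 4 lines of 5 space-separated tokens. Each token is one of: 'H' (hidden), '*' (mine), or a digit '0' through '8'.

0 0 0 0 0
0 1 2 2 1
0 1 H H H
0 1 H H H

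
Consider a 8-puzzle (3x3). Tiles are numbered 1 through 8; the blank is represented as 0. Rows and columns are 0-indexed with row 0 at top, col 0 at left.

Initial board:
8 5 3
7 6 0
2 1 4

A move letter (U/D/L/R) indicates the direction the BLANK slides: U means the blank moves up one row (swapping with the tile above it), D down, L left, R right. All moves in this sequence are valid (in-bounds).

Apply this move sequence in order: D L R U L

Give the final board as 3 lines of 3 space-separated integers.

Answer: 8 5 3
7 0 6
2 1 4

Derivation:
After move 1 (D):
8 5 3
7 6 4
2 1 0

After move 2 (L):
8 5 3
7 6 4
2 0 1

After move 3 (R):
8 5 3
7 6 4
2 1 0

After move 4 (U):
8 5 3
7 6 0
2 1 4

After move 5 (L):
8 5 3
7 0 6
2 1 4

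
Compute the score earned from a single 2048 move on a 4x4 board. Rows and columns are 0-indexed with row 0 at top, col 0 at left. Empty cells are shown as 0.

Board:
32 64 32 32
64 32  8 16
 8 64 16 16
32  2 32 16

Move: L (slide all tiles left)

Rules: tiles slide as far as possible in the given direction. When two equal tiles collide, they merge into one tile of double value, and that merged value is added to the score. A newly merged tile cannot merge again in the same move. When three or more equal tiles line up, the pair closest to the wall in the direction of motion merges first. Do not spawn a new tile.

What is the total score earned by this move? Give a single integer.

Slide left:
row 0: [32, 64, 32, 32] -> [32, 64, 64, 0]  score +64 (running 64)
row 1: [64, 32, 8, 16] -> [64, 32, 8, 16]  score +0 (running 64)
row 2: [8, 64, 16, 16] -> [8, 64, 32, 0]  score +32 (running 96)
row 3: [32, 2, 32, 16] -> [32, 2, 32, 16]  score +0 (running 96)
Board after move:
32 64 64  0
64 32  8 16
 8 64 32  0
32  2 32 16

Answer: 96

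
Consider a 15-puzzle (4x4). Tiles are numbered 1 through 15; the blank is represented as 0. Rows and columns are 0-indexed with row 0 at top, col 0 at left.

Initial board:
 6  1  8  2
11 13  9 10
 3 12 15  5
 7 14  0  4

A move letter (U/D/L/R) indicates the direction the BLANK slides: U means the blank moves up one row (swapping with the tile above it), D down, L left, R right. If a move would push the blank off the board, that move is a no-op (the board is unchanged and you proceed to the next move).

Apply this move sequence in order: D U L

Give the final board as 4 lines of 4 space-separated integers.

Answer:  6  1  8  2
11 13  9 10
 3  0 12  5
 7 14 15  4

Derivation:
After move 1 (D):
 6  1  8  2
11 13  9 10
 3 12 15  5
 7 14  0  4

After move 2 (U):
 6  1  8  2
11 13  9 10
 3 12  0  5
 7 14 15  4

After move 3 (L):
 6  1  8  2
11 13  9 10
 3  0 12  5
 7 14 15  4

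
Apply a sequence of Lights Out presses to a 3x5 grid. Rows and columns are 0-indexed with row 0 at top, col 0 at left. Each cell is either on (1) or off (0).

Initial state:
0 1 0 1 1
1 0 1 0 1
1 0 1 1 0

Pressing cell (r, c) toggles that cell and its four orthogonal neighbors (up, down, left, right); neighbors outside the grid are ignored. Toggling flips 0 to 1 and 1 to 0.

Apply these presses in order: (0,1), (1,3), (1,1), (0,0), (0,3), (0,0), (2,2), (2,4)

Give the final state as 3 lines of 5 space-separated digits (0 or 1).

Answer: 1 1 0 1 0
0 0 0 0 1
1 0 0 0 1

Derivation:
After press 1 at (0,1):
1 0 1 1 1
1 1 1 0 1
1 0 1 1 0

After press 2 at (1,3):
1 0 1 0 1
1 1 0 1 0
1 0 1 0 0

After press 3 at (1,1):
1 1 1 0 1
0 0 1 1 0
1 1 1 0 0

After press 4 at (0,0):
0 0 1 0 1
1 0 1 1 0
1 1 1 0 0

After press 5 at (0,3):
0 0 0 1 0
1 0 1 0 0
1 1 1 0 0

After press 6 at (0,0):
1 1 0 1 0
0 0 1 0 0
1 1 1 0 0

After press 7 at (2,2):
1 1 0 1 0
0 0 0 0 0
1 0 0 1 0

After press 8 at (2,4):
1 1 0 1 0
0 0 0 0 1
1 0 0 0 1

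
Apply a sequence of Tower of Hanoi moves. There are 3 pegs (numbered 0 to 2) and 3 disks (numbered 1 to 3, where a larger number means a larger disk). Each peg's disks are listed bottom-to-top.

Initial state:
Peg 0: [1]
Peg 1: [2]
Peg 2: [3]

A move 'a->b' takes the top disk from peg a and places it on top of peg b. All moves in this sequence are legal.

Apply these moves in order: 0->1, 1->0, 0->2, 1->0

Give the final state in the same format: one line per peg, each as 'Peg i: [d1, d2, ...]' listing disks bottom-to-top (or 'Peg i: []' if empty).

After move 1 (0->1):
Peg 0: []
Peg 1: [2, 1]
Peg 2: [3]

After move 2 (1->0):
Peg 0: [1]
Peg 1: [2]
Peg 2: [3]

After move 3 (0->2):
Peg 0: []
Peg 1: [2]
Peg 2: [3, 1]

After move 4 (1->0):
Peg 0: [2]
Peg 1: []
Peg 2: [3, 1]

Answer: Peg 0: [2]
Peg 1: []
Peg 2: [3, 1]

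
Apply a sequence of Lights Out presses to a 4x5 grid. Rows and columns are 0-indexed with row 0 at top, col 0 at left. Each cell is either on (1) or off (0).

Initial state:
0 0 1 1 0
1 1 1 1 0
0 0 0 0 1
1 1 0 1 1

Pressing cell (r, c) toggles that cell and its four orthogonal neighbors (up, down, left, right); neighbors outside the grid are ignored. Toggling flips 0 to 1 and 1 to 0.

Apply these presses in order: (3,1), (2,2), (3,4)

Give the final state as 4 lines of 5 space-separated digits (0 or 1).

After press 1 at (3,1):
0 0 1 1 0
1 1 1 1 0
0 1 0 0 1
0 0 1 1 1

After press 2 at (2,2):
0 0 1 1 0
1 1 0 1 0
0 0 1 1 1
0 0 0 1 1

After press 3 at (3,4):
0 0 1 1 0
1 1 0 1 0
0 0 1 1 0
0 0 0 0 0

Answer: 0 0 1 1 0
1 1 0 1 0
0 0 1 1 0
0 0 0 0 0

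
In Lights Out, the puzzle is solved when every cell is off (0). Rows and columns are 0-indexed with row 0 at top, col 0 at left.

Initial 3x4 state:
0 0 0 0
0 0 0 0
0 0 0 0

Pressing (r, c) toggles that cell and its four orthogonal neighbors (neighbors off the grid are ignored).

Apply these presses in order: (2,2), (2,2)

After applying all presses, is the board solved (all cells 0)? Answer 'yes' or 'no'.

Answer: yes

Derivation:
After press 1 at (2,2):
0 0 0 0
0 0 1 0
0 1 1 1

After press 2 at (2,2):
0 0 0 0
0 0 0 0
0 0 0 0

Lights still on: 0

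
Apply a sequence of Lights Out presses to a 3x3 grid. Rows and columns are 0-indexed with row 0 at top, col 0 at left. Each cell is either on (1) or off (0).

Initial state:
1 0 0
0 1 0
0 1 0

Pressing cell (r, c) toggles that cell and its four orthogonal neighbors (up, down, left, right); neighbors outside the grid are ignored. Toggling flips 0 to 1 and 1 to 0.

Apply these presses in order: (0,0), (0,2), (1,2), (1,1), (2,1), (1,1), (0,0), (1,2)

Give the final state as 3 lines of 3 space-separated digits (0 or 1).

After press 1 at (0,0):
0 1 0
1 1 0
0 1 0

After press 2 at (0,2):
0 0 1
1 1 1
0 1 0

After press 3 at (1,2):
0 0 0
1 0 0
0 1 1

After press 4 at (1,1):
0 1 0
0 1 1
0 0 1

After press 5 at (2,1):
0 1 0
0 0 1
1 1 0

After press 6 at (1,1):
0 0 0
1 1 0
1 0 0

After press 7 at (0,0):
1 1 0
0 1 0
1 0 0

After press 8 at (1,2):
1 1 1
0 0 1
1 0 1

Answer: 1 1 1
0 0 1
1 0 1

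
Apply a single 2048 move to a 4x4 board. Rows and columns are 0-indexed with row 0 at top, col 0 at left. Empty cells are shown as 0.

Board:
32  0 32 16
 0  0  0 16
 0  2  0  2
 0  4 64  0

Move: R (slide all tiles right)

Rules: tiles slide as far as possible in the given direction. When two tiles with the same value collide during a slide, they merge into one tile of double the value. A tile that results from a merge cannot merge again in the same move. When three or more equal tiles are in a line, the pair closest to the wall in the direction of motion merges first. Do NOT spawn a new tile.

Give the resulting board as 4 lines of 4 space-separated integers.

Answer:  0  0 64 16
 0  0  0 16
 0  0  0  4
 0  0  4 64

Derivation:
Slide right:
row 0: [32, 0, 32, 16] -> [0, 0, 64, 16]
row 1: [0, 0, 0, 16] -> [0, 0, 0, 16]
row 2: [0, 2, 0, 2] -> [0, 0, 0, 4]
row 3: [0, 4, 64, 0] -> [0, 0, 4, 64]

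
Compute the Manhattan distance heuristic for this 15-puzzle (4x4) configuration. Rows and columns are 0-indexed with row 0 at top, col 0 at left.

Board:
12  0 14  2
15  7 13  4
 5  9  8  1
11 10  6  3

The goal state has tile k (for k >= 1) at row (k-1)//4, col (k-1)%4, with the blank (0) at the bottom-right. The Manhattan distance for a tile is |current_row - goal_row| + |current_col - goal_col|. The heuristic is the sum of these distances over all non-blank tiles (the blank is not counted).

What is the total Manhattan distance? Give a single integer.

Answer: 41

Derivation:
Tile 12: (0,0)->(2,3) = 5
Tile 14: (0,2)->(3,1) = 4
Tile 2: (0,3)->(0,1) = 2
Tile 15: (1,0)->(3,2) = 4
Tile 7: (1,1)->(1,2) = 1
Tile 13: (1,2)->(3,0) = 4
Tile 4: (1,3)->(0,3) = 1
Tile 5: (2,0)->(1,0) = 1
Tile 9: (2,1)->(2,0) = 1
Tile 8: (2,2)->(1,3) = 2
Tile 1: (2,3)->(0,0) = 5
Tile 11: (3,0)->(2,2) = 3
Tile 10: (3,1)->(2,1) = 1
Tile 6: (3,2)->(1,1) = 3
Tile 3: (3,3)->(0,2) = 4
Sum: 5 + 4 + 2 + 4 + 1 + 4 + 1 + 1 + 1 + 2 + 5 + 3 + 1 + 3 + 4 = 41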